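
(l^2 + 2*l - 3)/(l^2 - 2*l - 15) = (l - 1)/(l - 5)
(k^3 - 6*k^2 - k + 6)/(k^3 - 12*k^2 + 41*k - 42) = (k^3 - 6*k^2 - k + 6)/(k^3 - 12*k^2 + 41*k - 42)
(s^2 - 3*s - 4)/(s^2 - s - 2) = (s - 4)/(s - 2)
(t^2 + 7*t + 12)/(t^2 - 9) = (t + 4)/(t - 3)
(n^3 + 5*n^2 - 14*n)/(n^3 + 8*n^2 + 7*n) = (n - 2)/(n + 1)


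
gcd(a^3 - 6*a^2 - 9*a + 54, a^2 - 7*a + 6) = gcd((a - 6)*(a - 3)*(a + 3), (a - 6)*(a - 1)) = a - 6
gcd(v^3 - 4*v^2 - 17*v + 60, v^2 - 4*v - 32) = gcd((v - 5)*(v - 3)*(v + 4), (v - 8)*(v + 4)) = v + 4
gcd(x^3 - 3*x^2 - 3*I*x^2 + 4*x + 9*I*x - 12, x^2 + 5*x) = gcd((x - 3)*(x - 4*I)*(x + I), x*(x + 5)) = 1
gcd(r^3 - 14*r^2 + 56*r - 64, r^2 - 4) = r - 2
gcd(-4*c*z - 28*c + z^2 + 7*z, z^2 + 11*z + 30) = 1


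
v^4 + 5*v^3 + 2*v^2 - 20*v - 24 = (v - 2)*(v + 2)^2*(v + 3)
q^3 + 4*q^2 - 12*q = q*(q - 2)*(q + 6)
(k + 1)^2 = k^2 + 2*k + 1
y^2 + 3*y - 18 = (y - 3)*(y + 6)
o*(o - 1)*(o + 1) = o^3 - o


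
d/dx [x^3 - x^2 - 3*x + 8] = 3*x^2 - 2*x - 3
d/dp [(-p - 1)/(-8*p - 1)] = -7/(8*p + 1)^2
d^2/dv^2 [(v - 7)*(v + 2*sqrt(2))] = 2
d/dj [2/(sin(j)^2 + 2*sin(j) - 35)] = -4*(sin(j) + 1)*cos(j)/(sin(j)^2 + 2*sin(j) - 35)^2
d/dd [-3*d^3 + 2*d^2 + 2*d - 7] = -9*d^2 + 4*d + 2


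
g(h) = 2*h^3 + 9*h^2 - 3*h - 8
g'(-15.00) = 1077.00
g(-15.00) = -4688.00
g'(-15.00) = 1077.00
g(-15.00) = -4688.00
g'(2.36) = 72.90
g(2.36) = 61.33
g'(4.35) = 188.84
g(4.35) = 313.88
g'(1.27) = 29.54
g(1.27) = 6.80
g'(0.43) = 5.85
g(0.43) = -7.47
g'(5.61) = 286.81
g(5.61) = 611.54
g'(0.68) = 12.01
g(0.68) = -5.25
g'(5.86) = 308.52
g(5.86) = 685.94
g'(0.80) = 15.24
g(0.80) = -3.62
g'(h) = 6*h^2 + 18*h - 3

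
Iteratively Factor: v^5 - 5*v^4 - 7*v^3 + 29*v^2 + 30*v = (v + 1)*(v^4 - 6*v^3 - v^2 + 30*v) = (v + 1)*(v + 2)*(v^3 - 8*v^2 + 15*v) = v*(v + 1)*(v + 2)*(v^2 - 8*v + 15) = v*(v - 5)*(v + 1)*(v + 2)*(v - 3)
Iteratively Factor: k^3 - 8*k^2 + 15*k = (k - 3)*(k^2 - 5*k) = (k - 5)*(k - 3)*(k)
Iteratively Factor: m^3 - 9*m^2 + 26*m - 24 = (m - 2)*(m^2 - 7*m + 12) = (m - 3)*(m - 2)*(m - 4)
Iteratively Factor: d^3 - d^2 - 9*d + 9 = (d + 3)*(d^2 - 4*d + 3) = (d - 3)*(d + 3)*(d - 1)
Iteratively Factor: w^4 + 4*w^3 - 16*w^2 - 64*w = (w + 4)*(w^3 - 16*w) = (w - 4)*(w + 4)*(w^2 + 4*w) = w*(w - 4)*(w + 4)*(w + 4)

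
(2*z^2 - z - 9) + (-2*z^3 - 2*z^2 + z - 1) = -2*z^3 - 10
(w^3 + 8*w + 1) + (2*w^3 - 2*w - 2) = 3*w^3 + 6*w - 1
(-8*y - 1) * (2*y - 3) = -16*y^2 + 22*y + 3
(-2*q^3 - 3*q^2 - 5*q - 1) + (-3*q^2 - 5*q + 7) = -2*q^3 - 6*q^2 - 10*q + 6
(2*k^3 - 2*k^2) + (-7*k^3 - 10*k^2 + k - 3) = -5*k^3 - 12*k^2 + k - 3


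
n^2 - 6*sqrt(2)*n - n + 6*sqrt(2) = (n - 1)*(n - 6*sqrt(2))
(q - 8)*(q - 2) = q^2 - 10*q + 16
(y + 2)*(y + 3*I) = y^2 + 2*y + 3*I*y + 6*I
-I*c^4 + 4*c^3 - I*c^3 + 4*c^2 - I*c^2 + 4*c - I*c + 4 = (c - I)*(c + I)*(c + 4*I)*(-I*c - I)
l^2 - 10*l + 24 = (l - 6)*(l - 4)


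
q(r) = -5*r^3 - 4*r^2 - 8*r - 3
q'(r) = -15*r^2 - 8*r - 8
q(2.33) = -106.60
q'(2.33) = -108.07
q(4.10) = -447.64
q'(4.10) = -292.95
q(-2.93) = 111.87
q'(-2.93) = -113.33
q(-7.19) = 1706.21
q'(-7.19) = -725.92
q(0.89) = -16.81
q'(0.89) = -27.00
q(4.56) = -596.75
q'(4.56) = -356.38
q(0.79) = -14.28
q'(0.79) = -23.68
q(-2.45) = 66.12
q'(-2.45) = -78.44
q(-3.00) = 120.00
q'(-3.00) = -119.00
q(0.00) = -3.00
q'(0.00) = -8.00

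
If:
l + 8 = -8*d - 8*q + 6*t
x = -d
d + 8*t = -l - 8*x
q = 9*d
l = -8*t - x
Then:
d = 0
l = -32/7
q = 0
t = 4/7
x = 0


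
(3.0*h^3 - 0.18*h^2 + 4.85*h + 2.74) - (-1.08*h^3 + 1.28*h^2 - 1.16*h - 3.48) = 4.08*h^3 - 1.46*h^2 + 6.01*h + 6.22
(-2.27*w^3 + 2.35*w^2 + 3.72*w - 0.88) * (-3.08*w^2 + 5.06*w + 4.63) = 6.9916*w^5 - 18.7242*w^4 - 10.0767*w^3 + 32.4141*w^2 + 12.7708*w - 4.0744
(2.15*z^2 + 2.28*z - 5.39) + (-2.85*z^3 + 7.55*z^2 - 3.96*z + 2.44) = -2.85*z^3 + 9.7*z^2 - 1.68*z - 2.95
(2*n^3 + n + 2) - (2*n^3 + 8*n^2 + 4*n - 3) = -8*n^2 - 3*n + 5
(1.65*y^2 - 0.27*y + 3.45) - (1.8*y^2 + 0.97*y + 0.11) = -0.15*y^2 - 1.24*y + 3.34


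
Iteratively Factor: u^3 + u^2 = (u + 1)*(u^2) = u*(u + 1)*(u)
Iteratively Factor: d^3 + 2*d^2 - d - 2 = (d - 1)*(d^2 + 3*d + 2) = (d - 1)*(d + 2)*(d + 1)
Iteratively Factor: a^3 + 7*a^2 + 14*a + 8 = (a + 4)*(a^2 + 3*a + 2) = (a + 2)*(a + 4)*(a + 1)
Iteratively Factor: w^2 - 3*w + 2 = (w - 1)*(w - 2)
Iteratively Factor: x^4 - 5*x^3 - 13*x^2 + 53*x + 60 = (x - 4)*(x^3 - x^2 - 17*x - 15) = (x - 4)*(x + 3)*(x^2 - 4*x - 5) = (x - 4)*(x + 1)*(x + 3)*(x - 5)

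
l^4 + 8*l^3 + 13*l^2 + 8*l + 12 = (l + 2)*(l + 6)*(l - I)*(l + I)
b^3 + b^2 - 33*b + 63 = (b - 3)^2*(b + 7)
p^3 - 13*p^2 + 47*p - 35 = (p - 7)*(p - 5)*(p - 1)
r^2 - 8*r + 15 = (r - 5)*(r - 3)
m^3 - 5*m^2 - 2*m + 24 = (m - 4)*(m - 3)*(m + 2)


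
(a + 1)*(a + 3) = a^2 + 4*a + 3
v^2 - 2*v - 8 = (v - 4)*(v + 2)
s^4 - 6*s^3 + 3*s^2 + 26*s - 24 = (s - 4)*(s - 3)*(s - 1)*(s + 2)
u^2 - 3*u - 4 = (u - 4)*(u + 1)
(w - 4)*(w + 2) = w^2 - 2*w - 8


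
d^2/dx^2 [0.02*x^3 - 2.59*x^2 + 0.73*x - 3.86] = 0.12*x - 5.18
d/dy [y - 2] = 1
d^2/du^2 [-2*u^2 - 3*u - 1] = -4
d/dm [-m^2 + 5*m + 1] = 5 - 2*m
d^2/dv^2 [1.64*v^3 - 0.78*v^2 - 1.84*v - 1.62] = 9.84*v - 1.56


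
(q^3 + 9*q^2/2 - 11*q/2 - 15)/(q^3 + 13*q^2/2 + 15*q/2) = (q - 2)/q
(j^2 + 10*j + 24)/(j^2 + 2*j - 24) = (j + 4)/(j - 4)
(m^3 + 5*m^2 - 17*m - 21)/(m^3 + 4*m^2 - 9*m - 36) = (m^2 + 8*m + 7)/(m^2 + 7*m + 12)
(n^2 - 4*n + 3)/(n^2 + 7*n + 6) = (n^2 - 4*n + 3)/(n^2 + 7*n + 6)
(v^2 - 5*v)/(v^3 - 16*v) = (v - 5)/(v^2 - 16)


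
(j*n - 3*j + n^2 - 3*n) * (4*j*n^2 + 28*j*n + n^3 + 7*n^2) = 4*j^2*n^3 + 16*j^2*n^2 - 84*j^2*n + 5*j*n^4 + 20*j*n^3 - 105*j*n^2 + n^5 + 4*n^4 - 21*n^3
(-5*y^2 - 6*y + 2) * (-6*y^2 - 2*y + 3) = 30*y^4 + 46*y^3 - 15*y^2 - 22*y + 6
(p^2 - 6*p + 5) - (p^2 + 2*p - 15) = 20 - 8*p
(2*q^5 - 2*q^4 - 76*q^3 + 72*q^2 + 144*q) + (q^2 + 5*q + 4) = 2*q^5 - 2*q^4 - 76*q^3 + 73*q^2 + 149*q + 4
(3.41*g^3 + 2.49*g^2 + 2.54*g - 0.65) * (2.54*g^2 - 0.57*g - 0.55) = 8.6614*g^5 + 4.3809*g^4 + 3.1568*g^3 - 4.4683*g^2 - 1.0265*g + 0.3575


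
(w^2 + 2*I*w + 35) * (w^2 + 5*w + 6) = w^4 + 5*w^3 + 2*I*w^3 + 41*w^2 + 10*I*w^2 + 175*w + 12*I*w + 210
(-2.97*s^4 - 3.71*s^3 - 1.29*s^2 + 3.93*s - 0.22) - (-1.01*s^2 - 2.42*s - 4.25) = -2.97*s^4 - 3.71*s^3 - 0.28*s^2 + 6.35*s + 4.03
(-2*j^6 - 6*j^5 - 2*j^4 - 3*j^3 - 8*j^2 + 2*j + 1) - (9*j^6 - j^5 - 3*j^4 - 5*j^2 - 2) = -11*j^6 - 5*j^5 + j^4 - 3*j^3 - 3*j^2 + 2*j + 3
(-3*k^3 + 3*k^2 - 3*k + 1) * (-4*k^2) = 12*k^5 - 12*k^4 + 12*k^3 - 4*k^2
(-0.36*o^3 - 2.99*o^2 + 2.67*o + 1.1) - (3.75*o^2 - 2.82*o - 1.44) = -0.36*o^3 - 6.74*o^2 + 5.49*o + 2.54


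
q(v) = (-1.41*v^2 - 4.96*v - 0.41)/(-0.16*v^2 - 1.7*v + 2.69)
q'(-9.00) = 7.32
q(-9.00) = -13.91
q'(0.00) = -1.94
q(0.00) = -0.15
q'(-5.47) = 1.47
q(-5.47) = -2.15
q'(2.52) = -3.42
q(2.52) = 8.38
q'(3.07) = -1.39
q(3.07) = 7.17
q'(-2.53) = 0.44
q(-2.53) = 0.52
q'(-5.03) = 1.26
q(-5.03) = -1.55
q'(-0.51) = -0.78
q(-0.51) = 0.50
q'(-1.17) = -0.14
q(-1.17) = 0.78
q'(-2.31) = 0.37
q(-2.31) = 0.61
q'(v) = (-2.82*v - 4.96)/(-0.16*v^2 - 1.7*v + 2.69) + (0.32*v + 1.7)*(-1.41*v^2 - 4.96*v - 0.41)/(-0.16*v^2 - 1.7*v + 2.69)^2 = (1.6034*v^2 - 7.717*v - 14.0394)/(0.0256*v^4 + 0.544*v^3 + 2.0292*v^2 - 9.146*v + 7.2361)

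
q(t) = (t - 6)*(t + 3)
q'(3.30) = 3.60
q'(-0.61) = -4.22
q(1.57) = -20.25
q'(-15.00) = -33.00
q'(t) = 2*t - 3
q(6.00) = 0.00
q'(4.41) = 5.82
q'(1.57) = 0.14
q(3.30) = -17.01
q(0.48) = -19.21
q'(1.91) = 0.82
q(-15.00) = 252.00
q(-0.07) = -17.79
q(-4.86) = 20.20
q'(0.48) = -2.04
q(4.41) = -11.78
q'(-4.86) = -12.72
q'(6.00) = 9.00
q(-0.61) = -15.80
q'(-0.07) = -3.14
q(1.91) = -20.08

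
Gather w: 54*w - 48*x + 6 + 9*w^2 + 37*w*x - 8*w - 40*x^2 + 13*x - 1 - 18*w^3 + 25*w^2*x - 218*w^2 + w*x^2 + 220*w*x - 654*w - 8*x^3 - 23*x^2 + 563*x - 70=-18*w^3 + w^2*(25*x - 209) + w*(x^2 + 257*x - 608) - 8*x^3 - 63*x^2 + 528*x - 65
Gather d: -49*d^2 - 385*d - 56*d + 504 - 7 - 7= -49*d^2 - 441*d + 490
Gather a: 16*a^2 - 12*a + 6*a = 16*a^2 - 6*a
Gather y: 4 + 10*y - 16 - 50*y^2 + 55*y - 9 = -50*y^2 + 65*y - 21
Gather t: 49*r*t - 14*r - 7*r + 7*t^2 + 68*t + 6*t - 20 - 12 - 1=-21*r + 7*t^2 + t*(49*r + 74) - 33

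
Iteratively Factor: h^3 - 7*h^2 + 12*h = (h)*(h^2 - 7*h + 12) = h*(h - 3)*(h - 4)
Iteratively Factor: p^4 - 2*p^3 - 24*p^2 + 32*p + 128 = (p - 4)*(p^3 + 2*p^2 - 16*p - 32) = (p - 4)*(p + 2)*(p^2 - 16) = (p - 4)*(p + 2)*(p + 4)*(p - 4)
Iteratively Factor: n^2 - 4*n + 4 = (n - 2)*(n - 2)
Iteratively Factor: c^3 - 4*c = (c - 2)*(c^2 + 2*c) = c*(c - 2)*(c + 2)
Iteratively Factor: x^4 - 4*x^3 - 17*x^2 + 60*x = (x - 3)*(x^3 - x^2 - 20*x) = (x - 5)*(x - 3)*(x^2 + 4*x) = x*(x - 5)*(x - 3)*(x + 4)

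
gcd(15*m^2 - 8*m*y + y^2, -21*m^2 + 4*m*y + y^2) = -3*m + y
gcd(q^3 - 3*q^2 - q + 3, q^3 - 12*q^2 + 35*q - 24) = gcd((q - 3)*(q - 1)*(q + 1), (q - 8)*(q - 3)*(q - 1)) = q^2 - 4*q + 3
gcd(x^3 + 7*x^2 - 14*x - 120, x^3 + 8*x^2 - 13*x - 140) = x^2 + x - 20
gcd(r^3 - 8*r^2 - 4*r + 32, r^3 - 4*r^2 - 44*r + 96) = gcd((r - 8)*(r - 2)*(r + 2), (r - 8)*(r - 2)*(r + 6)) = r^2 - 10*r + 16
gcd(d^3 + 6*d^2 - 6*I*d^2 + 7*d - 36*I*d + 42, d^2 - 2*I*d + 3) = d + I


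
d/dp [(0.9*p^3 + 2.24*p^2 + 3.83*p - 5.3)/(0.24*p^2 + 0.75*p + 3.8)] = (0.216*p^4 + 1.35*p^3 + 11.0208*p^2 + 19.568*p + 18.529)/(0.0576*p^4 + 0.36*p^3 + 2.3865*p^2 + 5.7*p + 14.44)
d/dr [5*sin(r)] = 5*cos(r)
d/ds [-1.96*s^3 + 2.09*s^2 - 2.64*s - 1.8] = -5.88*s^2 + 4.18*s - 2.64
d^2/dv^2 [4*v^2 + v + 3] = 8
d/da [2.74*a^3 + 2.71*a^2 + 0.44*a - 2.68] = 8.22*a^2 + 5.42*a + 0.44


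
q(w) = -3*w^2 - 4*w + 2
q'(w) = -6*w - 4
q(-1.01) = 2.98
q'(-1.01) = 2.06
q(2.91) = -35.04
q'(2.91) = -21.46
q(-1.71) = 0.07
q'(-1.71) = 6.26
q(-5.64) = -70.87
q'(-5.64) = 29.84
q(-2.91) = -11.76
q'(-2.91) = 13.46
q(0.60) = -1.48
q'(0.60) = -7.60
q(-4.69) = -45.23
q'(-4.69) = 24.14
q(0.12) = 1.48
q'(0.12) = -4.72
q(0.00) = 2.00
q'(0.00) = -4.00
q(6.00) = -130.00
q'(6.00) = -40.00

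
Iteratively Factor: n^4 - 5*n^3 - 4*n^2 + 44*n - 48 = (n - 2)*(n^3 - 3*n^2 - 10*n + 24) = (n - 4)*(n - 2)*(n^2 + n - 6) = (n - 4)*(n - 2)^2*(n + 3)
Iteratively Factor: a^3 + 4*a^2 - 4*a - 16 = (a + 2)*(a^2 + 2*a - 8) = (a - 2)*(a + 2)*(a + 4)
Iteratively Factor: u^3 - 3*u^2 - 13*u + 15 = (u - 5)*(u^2 + 2*u - 3) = (u - 5)*(u - 1)*(u + 3)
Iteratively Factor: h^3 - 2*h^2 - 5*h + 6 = (h + 2)*(h^2 - 4*h + 3) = (h - 1)*(h + 2)*(h - 3)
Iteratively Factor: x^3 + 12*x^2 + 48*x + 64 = (x + 4)*(x^2 + 8*x + 16) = (x + 4)^2*(x + 4)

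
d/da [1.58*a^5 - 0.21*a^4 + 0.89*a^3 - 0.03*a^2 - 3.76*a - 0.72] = 7.9*a^4 - 0.84*a^3 + 2.67*a^2 - 0.06*a - 3.76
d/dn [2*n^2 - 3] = 4*n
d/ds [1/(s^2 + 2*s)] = 2*(-s - 1)/(s^2*(s + 2)^2)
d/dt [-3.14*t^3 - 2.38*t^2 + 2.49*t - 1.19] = -9.42*t^2 - 4.76*t + 2.49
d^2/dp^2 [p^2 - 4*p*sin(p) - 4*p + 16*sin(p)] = 4*p*sin(p) - 16*sin(p) - 8*cos(p) + 2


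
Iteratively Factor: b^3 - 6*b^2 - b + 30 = (b - 5)*(b^2 - b - 6) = (b - 5)*(b - 3)*(b + 2)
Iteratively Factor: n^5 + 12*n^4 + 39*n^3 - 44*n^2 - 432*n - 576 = (n + 4)*(n^4 + 8*n^3 + 7*n^2 - 72*n - 144) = (n + 4)^2*(n^3 + 4*n^2 - 9*n - 36) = (n + 4)^3*(n^2 - 9) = (n - 3)*(n + 4)^3*(n + 3)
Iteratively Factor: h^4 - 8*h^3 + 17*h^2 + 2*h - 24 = (h - 4)*(h^3 - 4*h^2 + h + 6) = (h - 4)*(h - 3)*(h^2 - h - 2) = (h - 4)*(h - 3)*(h + 1)*(h - 2)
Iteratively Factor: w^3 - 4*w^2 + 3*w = (w)*(w^2 - 4*w + 3) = w*(w - 1)*(w - 3)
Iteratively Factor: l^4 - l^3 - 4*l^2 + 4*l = (l - 1)*(l^3 - 4*l) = l*(l - 1)*(l^2 - 4) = l*(l - 1)*(l + 2)*(l - 2)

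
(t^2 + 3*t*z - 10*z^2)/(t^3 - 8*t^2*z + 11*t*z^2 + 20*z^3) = (t^2 + 3*t*z - 10*z^2)/(t^3 - 8*t^2*z + 11*t*z^2 + 20*z^3)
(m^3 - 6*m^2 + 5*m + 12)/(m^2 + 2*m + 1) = (m^2 - 7*m + 12)/(m + 1)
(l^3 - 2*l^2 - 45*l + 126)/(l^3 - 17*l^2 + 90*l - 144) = (l + 7)/(l - 8)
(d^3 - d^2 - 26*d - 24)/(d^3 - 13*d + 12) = (d^2 - 5*d - 6)/(d^2 - 4*d + 3)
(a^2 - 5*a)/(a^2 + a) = (a - 5)/(a + 1)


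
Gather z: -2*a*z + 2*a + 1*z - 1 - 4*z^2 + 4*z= 2*a - 4*z^2 + z*(5 - 2*a) - 1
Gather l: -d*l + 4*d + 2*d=-d*l + 6*d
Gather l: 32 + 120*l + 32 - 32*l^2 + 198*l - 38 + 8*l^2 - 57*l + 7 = -24*l^2 + 261*l + 33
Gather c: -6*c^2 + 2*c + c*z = -6*c^2 + c*(z + 2)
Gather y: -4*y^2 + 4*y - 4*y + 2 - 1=1 - 4*y^2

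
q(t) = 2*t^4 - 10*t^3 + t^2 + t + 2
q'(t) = 8*t^3 - 30*t^2 + 2*t + 1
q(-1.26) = 27.37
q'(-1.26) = -65.15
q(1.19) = -8.23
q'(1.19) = -25.62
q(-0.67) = 5.19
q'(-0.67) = -16.21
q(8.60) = 4664.16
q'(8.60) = 2887.85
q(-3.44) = 697.54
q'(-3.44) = -686.55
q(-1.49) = 45.67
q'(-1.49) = -95.05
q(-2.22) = 162.70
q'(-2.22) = -238.82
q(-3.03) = 454.91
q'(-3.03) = -503.03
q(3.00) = -94.00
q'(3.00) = -47.00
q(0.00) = 2.00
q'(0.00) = 1.00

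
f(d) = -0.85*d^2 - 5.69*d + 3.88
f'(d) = -1.7*d - 5.69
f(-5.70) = 8.70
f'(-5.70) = 4.00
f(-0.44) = 6.22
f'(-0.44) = -4.94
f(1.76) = -8.77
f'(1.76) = -8.68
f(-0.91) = 8.35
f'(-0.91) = -4.14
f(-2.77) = 13.12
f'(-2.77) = -0.98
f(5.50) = -53.13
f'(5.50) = -15.04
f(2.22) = -12.94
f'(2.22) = -9.46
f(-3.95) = 13.09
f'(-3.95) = 1.02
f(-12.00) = -50.24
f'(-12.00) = 14.71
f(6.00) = -60.86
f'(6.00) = -15.89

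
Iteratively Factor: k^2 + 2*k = (k + 2)*(k)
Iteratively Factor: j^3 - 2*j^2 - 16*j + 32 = (j - 4)*(j^2 + 2*j - 8) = (j - 4)*(j + 4)*(j - 2)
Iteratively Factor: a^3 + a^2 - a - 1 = (a + 1)*(a^2 - 1) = (a - 1)*(a + 1)*(a + 1)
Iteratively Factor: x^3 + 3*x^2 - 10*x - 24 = (x + 4)*(x^2 - x - 6) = (x - 3)*(x + 4)*(x + 2)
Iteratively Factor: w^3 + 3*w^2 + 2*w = (w + 1)*(w^2 + 2*w) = w*(w + 1)*(w + 2)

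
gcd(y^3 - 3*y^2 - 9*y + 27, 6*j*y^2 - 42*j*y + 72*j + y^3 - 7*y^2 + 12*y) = y - 3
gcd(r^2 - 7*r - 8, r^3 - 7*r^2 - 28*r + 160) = r - 8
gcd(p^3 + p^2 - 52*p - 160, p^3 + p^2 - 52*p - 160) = p^3 + p^2 - 52*p - 160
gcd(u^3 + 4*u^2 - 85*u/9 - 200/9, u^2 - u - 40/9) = u^2 - u - 40/9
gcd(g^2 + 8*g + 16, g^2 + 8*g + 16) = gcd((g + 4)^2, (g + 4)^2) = g^2 + 8*g + 16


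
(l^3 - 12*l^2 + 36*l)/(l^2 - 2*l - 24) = l*(l - 6)/(l + 4)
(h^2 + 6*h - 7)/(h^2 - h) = (h + 7)/h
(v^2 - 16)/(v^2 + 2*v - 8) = (v - 4)/(v - 2)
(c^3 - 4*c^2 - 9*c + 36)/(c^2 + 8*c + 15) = (c^2 - 7*c + 12)/(c + 5)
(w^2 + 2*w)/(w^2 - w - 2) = w*(w + 2)/(w^2 - w - 2)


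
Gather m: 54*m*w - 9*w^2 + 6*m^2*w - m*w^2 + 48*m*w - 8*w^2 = 6*m^2*w + m*(-w^2 + 102*w) - 17*w^2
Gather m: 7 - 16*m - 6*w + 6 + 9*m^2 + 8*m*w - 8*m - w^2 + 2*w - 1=9*m^2 + m*(8*w - 24) - w^2 - 4*w + 12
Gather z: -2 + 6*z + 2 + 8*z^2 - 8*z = 8*z^2 - 2*z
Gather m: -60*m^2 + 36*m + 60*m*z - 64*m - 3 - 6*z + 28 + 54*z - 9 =-60*m^2 + m*(60*z - 28) + 48*z + 16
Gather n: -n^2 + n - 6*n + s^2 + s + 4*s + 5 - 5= -n^2 - 5*n + s^2 + 5*s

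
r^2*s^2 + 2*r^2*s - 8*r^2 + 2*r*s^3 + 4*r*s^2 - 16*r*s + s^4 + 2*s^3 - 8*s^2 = (r + s)^2*(s - 2)*(s + 4)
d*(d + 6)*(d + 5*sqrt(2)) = d^3 + 6*d^2 + 5*sqrt(2)*d^2 + 30*sqrt(2)*d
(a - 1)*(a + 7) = a^2 + 6*a - 7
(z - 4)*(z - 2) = z^2 - 6*z + 8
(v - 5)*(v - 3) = v^2 - 8*v + 15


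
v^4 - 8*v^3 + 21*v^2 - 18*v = v*(v - 3)^2*(v - 2)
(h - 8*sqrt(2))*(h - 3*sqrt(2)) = h^2 - 11*sqrt(2)*h + 48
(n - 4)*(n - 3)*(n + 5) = n^3 - 2*n^2 - 23*n + 60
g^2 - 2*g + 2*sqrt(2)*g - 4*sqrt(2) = (g - 2)*(g + 2*sqrt(2))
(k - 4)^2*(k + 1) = k^3 - 7*k^2 + 8*k + 16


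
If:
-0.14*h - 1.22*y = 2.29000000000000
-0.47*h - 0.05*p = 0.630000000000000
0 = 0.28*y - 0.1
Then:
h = -19.47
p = 170.41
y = 0.36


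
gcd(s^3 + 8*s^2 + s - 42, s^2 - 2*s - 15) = s + 3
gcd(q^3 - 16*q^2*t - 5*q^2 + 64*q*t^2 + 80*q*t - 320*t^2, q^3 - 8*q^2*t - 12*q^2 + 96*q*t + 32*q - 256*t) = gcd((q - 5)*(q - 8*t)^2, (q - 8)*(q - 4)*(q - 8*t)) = q - 8*t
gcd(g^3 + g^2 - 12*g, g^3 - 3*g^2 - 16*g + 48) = g^2 + g - 12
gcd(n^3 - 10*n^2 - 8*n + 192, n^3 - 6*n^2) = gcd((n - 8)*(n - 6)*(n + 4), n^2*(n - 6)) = n - 6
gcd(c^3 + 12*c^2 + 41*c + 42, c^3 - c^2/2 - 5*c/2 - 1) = 1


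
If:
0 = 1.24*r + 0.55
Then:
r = -0.44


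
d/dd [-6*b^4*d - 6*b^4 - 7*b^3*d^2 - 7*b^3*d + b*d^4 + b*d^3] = b*(-6*b^3 - 14*b^2*d - 7*b^2 + 4*d^3 + 3*d^2)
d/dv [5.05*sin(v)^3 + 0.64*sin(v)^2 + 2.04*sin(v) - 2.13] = (15.15*sin(v)^2 + 1.28*sin(v) + 2.04)*cos(v)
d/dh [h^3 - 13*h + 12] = 3*h^2 - 13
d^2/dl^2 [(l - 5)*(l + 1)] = 2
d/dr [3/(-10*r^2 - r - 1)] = 3*(20*r + 1)/(10*r^2 + r + 1)^2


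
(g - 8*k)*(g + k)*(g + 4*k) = g^3 - 3*g^2*k - 36*g*k^2 - 32*k^3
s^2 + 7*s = s*(s + 7)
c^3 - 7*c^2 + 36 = (c - 6)*(c - 3)*(c + 2)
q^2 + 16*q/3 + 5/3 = (q + 1/3)*(q + 5)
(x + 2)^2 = x^2 + 4*x + 4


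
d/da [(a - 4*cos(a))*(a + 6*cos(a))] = -2*a*sin(a) + 2*a + 24*sin(2*a) + 2*cos(a)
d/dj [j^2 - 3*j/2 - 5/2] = 2*j - 3/2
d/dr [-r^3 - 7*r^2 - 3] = r*(-3*r - 14)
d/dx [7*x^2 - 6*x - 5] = 14*x - 6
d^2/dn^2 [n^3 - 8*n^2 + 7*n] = 6*n - 16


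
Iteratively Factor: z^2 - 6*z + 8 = (z - 2)*(z - 4)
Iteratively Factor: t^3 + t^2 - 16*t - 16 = (t + 4)*(t^2 - 3*t - 4) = (t + 1)*(t + 4)*(t - 4)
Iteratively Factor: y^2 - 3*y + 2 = (y - 2)*(y - 1)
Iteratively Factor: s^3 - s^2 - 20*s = (s)*(s^2 - s - 20) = s*(s + 4)*(s - 5)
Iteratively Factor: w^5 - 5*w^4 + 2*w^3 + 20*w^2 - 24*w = (w - 2)*(w^4 - 3*w^3 - 4*w^2 + 12*w) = (w - 3)*(w - 2)*(w^3 - 4*w) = (w - 3)*(w - 2)^2*(w^2 + 2*w) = (w - 3)*(w - 2)^2*(w + 2)*(w)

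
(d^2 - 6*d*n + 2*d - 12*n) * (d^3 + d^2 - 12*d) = d^5 - 6*d^4*n + 3*d^4 - 18*d^3*n - 10*d^3 + 60*d^2*n - 24*d^2 + 144*d*n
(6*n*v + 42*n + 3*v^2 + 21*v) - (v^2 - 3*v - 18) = 6*n*v + 42*n + 2*v^2 + 24*v + 18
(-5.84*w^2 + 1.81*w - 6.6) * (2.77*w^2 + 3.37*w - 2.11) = -16.1768*w^4 - 14.6671*w^3 + 0.140099999999999*w^2 - 26.0611*w + 13.926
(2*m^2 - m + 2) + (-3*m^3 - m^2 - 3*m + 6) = -3*m^3 + m^2 - 4*m + 8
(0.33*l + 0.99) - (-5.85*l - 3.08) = 6.18*l + 4.07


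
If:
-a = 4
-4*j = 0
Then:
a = -4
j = 0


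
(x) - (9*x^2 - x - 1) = -9*x^2 + 2*x + 1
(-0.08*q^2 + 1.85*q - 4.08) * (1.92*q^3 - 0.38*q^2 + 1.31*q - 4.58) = -0.1536*q^5 + 3.5824*q^4 - 8.6414*q^3 + 4.3403*q^2 - 13.8178*q + 18.6864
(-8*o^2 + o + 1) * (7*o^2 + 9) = -56*o^4 + 7*o^3 - 65*o^2 + 9*o + 9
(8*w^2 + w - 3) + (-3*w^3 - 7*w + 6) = -3*w^3 + 8*w^2 - 6*w + 3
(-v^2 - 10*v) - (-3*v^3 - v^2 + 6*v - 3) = 3*v^3 - 16*v + 3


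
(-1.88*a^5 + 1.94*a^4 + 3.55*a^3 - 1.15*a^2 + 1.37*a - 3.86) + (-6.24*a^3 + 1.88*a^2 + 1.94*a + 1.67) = -1.88*a^5 + 1.94*a^4 - 2.69*a^3 + 0.73*a^2 + 3.31*a - 2.19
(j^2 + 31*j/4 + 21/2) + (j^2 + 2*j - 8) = 2*j^2 + 39*j/4 + 5/2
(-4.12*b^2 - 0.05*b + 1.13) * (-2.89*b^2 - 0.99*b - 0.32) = 11.9068*b^4 + 4.2233*b^3 - 1.8978*b^2 - 1.1027*b - 0.3616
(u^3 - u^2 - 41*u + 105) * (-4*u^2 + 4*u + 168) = -4*u^5 + 8*u^4 + 328*u^3 - 752*u^2 - 6468*u + 17640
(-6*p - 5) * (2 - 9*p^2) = 54*p^3 + 45*p^2 - 12*p - 10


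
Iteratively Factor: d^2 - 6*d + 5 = (d - 1)*(d - 5)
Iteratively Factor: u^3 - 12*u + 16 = (u + 4)*(u^2 - 4*u + 4) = (u - 2)*(u + 4)*(u - 2)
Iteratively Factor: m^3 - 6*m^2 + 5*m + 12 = (m - 3)*(m^2 - 3*m - 4) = (m - 3)*(m + 1)*(m - 4)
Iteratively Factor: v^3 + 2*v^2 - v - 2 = (v + 2)*(v^2 - 1) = (v - 1)*(v + 2)*(v + 1)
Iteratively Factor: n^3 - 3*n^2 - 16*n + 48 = (n - 4)*(n^2 + n - 12) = (n - 4)*(n - 3)*(n + 4)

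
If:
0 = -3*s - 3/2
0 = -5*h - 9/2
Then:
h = -9/10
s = -1/2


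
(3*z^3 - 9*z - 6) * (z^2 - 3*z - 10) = 3*z^5 - 9*z^4 - 39*z^3 + 21*z^2 + 108*z + 60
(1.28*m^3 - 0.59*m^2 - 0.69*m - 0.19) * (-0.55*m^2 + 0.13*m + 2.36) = -0.704*m^5 + 0.4909*m^4 + 3.3236*m^3 - 1.3776*m^2 - 1.6531*m - 0.4484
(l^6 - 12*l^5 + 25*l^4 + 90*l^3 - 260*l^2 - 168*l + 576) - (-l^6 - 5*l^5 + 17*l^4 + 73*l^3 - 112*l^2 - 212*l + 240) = 2*l^6 - 7*l^5 + 8*l^4 + 17*l^3 - 148*l^2 + 44*l + 336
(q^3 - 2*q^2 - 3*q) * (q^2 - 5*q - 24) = q^5 - 7*q^4 - 17*q^3 + 63*q^2 + 72*q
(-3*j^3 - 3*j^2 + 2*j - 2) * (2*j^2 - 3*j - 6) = -6*j^5 + 3*j^4 + 31*j^3 + 8*j^2 - 6*j + 12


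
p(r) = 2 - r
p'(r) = -1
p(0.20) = 1.80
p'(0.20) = -1.00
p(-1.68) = 3.68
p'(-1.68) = -1.00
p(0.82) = 1.18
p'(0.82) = -1.00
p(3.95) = -1.95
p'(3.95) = -1.00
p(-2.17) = 4.17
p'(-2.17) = -1.00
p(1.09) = 0.91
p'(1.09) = -1.00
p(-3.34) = 5.34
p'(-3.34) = -1.00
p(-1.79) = 3.79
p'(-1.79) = -1.00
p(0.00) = 2.00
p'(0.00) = -1.00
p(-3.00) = 5.00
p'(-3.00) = -1.00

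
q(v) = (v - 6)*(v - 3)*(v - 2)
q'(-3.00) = 129.00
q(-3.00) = -270.00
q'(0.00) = 36.00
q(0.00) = -36.00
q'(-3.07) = 131.81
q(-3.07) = -279.13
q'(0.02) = 35.56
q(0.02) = -35.28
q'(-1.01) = 61.28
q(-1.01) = -84.61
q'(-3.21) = 137.53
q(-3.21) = -297.98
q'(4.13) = -3.69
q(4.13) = -4.50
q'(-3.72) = 159.36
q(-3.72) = -373.62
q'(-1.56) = 77.62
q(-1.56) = -122.73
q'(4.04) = -3.92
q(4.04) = -4.16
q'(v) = (v - 6)*(v - 3) + (v - 6)*(v - 2) + (v - 3)*(v - 2)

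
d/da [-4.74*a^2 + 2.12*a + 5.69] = 2.12 - 9.48*a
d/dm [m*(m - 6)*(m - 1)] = 3*m^2 - 14*m + 6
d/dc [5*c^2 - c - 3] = 10*c - 1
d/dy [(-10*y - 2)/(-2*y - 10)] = 24/(y + 5)^2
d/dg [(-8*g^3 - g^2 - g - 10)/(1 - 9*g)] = (144*g^3 - 15*g^2 - 2*g - 91)/(81*g^2 - 18*g + 1)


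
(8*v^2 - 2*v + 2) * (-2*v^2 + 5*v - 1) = -16*v^4 + 44*v^3 - 22*v^2 + 12*v - 2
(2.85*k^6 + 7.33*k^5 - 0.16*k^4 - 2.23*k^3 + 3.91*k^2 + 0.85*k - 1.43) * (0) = 0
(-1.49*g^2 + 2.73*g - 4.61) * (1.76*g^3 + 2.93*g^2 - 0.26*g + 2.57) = -2.6224*g^5 + 0.4391*g^4 + 0.272700000000001*g^3 - 18.0464*g^2 + 8.2147*g - 11.8477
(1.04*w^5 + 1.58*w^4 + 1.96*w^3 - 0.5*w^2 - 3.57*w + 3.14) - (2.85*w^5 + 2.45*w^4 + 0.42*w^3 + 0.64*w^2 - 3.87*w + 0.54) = -1.81*w^5 - 0.87*w^4 + 1.54*w^3 - 1.14*w^2 + 0.3*w + 2.6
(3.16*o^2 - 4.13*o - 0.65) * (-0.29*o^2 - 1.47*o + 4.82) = -0.9164*o^4 - 3.4475*o^3 + 21.4908*o^2 - 18.9511*o - 3.133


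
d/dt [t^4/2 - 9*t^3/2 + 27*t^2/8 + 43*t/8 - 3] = 2*t^3 - 27*t^2/2 + 27*t/4 + 43/8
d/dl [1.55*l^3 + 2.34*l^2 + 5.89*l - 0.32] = 4.65*l^2 + 4.68*l + 5.89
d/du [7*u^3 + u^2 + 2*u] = 21*u^2 + 2*u + 2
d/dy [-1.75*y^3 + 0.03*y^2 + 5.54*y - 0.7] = -5.25*y^2 + 0.06*y + 5.54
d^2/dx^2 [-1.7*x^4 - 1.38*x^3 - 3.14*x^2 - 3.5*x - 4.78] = -20.4*x^2 - 8.28*x - 6.28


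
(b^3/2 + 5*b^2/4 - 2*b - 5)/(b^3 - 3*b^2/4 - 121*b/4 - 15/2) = (-2*b^3 - 5*b^2 + 8*b + 20)/(-4*b^3 + 3*b^2 + 121*b + 30)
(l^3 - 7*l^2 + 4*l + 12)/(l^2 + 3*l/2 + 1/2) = 2*(l^2 - 8*l + 12)/(2*l + 1)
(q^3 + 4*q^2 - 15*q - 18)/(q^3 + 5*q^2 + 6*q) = (q^3 + 4*q^2 - 15*q - 18)/(q*(q^2 + 5*q + 6))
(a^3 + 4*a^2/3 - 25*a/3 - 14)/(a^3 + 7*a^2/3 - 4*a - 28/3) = (a - 3)/(a - 2)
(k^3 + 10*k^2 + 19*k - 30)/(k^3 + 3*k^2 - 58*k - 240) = (k - 1)/(k - 8)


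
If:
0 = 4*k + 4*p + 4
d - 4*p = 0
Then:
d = 4*p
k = -p - 1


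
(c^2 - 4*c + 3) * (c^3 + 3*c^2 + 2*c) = c^5 - c^4 - 7*c^3 + c^2 + 6*c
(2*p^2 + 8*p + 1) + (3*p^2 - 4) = 5*p^2 + 8*p - 3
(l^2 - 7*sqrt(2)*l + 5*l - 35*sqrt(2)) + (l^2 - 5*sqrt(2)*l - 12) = 2*l^2 - 12*sqrt(2)*l + 5*l - 35*sqrt(2) - 12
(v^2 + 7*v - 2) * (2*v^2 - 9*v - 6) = 2*v^4 + 5*v^3 - 73*v^2 - 24*v + 12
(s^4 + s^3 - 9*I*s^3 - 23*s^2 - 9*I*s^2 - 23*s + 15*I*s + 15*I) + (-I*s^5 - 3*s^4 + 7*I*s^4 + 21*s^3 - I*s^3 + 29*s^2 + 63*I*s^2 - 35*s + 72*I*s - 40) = -I*s^5 - 2*s^4 + 7*I*s^4 + 22*s^3 - 10*I*s^3 + 6*s^2 + 54*I*s^2 - 58*s + 87*I*s - 40 + 15*I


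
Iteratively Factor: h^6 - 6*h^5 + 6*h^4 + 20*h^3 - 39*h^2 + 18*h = (h + 2)*(h^5 - 8*h^4 + 22*h^3 - 24*h^2 + 9*h) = (h - 1)*(h + 2)*(h^4 - 7*h^3 + 15*h^2 - 9*h) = (h - 3)*(h - 1)*(h + 2)*(h^3 - 4*h^2 + 3*h) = (h - 3)^2*(h - 1)*(h + 2)*(h^2 - h) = h*(h - 3)^2*(h - 1)*(h + 2)*(h - 1)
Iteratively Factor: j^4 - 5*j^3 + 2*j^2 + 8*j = (j)*(j^3 - 5*j^2 + 2*j + 8) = j*(j - 2)*(j^2 - 3*j - 4) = j*(j - 4)*(j - 2)*(j + 1)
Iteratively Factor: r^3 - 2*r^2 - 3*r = (r - 3)*(r^2 + r) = r*(r - 3)*(r + 1)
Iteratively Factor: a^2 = (a)*(a)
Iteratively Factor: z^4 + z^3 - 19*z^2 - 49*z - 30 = (z + 1)*(z^3 - 19*z - 30) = (z - 5)*(z + 1)*(z^2 + 5*z + 6) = (z - 5)*(z + 1)*(z + 2)*(z + 3)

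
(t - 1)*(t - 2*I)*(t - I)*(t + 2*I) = t^4 - t^3 - I*t^3 + 4*t^2 + I*t^2 - 4*t - 4*I*t + 4*I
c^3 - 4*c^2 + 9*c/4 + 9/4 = (c - 3)*(c - 3/2)*(c + 1/2)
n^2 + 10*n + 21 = (n + 3)*(n + 7)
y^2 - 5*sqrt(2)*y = y*(y - 5*sqrt(2))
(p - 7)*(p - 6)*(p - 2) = p^3 - 15*p^2 + 68*p - 84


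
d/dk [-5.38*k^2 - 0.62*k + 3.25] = -10.76*k - 0.62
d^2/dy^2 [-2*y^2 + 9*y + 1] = -4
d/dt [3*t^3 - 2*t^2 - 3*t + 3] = 9*t^2 - 4*t - 3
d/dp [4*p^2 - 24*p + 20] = 8*p - 24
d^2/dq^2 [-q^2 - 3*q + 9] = -2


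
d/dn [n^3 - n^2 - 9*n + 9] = 3*n^2 - 2*n - 9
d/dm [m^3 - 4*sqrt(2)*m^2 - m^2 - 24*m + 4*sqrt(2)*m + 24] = 3*m^2 - 8*sqrt(2)*m - 2*m - 24 + 4*sqrt(2)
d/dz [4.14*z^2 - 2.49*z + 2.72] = 8.28*z - 2.49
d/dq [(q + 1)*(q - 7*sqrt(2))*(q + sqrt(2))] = 3*q^2 - 12*sqrt(2)*q + 2*q - 14 - 6*sqrt(2)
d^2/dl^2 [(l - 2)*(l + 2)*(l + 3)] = 6*l + 6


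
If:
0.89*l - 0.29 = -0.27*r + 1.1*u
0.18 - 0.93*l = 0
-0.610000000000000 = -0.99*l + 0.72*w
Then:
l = 0.19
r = 4.07407407407407*u + 0.436081242532855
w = -0.58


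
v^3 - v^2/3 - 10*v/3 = v*(v - 2)*(v + 5/3)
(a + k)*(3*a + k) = 3*a^2 + 4*a*k + k^2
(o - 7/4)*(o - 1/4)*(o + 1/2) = o^3 - 3*o^2/2 - 9*o/16 + 7/32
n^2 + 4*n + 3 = (n + 1)*(n + 3)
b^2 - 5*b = b*(b - 5)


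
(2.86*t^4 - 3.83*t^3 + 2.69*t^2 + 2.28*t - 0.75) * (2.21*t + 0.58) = 6.3206*t^5 - 6.8055*t^4 + 3.7235*t^3 + 6.599*t^2 - 0.3351*t - 0.435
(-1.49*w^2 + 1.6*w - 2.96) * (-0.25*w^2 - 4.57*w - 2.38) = 0.3725*w^4 + 6.4093*w^3 - 3.0258*w^2 + 9.7192*w + 7.0448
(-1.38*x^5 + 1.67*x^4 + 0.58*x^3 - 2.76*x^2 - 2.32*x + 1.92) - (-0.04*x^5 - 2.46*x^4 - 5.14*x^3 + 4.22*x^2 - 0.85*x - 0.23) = -1.34*x^5 + 4.13*x^4 + 5.72*x^3 - 6.98*x^2 - 1.47*x + 2.15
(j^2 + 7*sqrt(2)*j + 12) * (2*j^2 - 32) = 2*j^4 + 14*sqrt(2)*j^3 - 8*j^2 - 224*sqrt(2)*j - 384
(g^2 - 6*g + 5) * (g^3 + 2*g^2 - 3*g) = g^5 - 4*g^4 - 10*g^3 + 28*g^2 - 15*g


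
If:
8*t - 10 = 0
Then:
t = 5/4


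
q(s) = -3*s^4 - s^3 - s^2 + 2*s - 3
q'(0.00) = 2.00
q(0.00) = -3.00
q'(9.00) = -9007.00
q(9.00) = -20478.00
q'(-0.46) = 3.45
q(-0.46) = -4.17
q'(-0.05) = 2.09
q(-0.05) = -3.10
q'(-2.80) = 247.50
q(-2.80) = -178.88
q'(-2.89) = 272.37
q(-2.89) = -202.27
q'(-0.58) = 4.49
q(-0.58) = -4.64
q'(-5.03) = 1463.32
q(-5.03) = -1831.50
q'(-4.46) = 1015.84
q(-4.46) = -1130.12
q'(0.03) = 1.94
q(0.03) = -2.94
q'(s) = -12*s^3 - 3*s^2 - 2*s + 2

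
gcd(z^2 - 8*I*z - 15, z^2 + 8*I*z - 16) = 1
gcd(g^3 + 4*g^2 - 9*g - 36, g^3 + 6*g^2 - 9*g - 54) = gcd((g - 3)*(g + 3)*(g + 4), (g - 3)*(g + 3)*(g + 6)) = g^2 - 9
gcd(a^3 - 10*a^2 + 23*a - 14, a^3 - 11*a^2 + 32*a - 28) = a^2 - 9*a + 14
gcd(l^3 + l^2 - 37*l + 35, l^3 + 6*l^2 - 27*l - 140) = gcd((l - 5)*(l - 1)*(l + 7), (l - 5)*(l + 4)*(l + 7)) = l^2 + 2*l - 35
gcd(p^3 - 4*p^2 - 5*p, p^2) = p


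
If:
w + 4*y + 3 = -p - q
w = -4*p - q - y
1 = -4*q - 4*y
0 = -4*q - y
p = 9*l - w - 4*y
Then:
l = -37/108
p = 2/3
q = 1/12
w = -29/12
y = -1/3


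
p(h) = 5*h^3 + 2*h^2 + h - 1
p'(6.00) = 565.00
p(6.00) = 1157.00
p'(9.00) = 1252.00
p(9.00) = 3815.00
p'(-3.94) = 218.09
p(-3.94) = -279.71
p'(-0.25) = 0.94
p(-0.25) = -1.20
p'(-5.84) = 489.22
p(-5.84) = -934.51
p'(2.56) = 109.54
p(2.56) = 98.55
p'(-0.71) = 5.72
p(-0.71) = -2.49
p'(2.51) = 105.54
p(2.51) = 93.18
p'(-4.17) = 245.15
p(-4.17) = -332.95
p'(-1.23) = 18.77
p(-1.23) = -8.51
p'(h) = 15*h^2 + 4*h + 1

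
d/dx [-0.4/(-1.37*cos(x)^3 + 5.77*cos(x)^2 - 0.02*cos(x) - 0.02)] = (1.644*cos(x)^2 - 4.616*cos(x) + 0.008)*sin(x)/(1.37*cos(x)^3 - 5.77*cos(x)^2 + 0.02*cos(x) + 0.02)^2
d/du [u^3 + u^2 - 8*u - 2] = 3*u^2 + 2*u - 8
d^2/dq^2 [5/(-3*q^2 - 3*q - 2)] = 30*(3*q^2 + 3*q - 3*(2*q + 1)^2 + 2)/(3*q^2 + 3*q + 2)^3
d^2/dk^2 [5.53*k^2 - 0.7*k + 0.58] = 11.0600000000000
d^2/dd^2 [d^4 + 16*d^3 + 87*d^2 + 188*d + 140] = 12*d^2 + 96*d + 174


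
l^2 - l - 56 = (l - 8)*(l + 7)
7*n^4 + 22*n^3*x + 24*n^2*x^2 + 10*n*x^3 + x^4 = (n + x)^3*(7*n + x)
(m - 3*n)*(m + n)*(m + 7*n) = m^3 + 5*m^2*n - 17*m*n^2 - 21*n^3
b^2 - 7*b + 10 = (b - 5)*(b - 2)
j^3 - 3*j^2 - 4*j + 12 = (j - 3)*(j - 2)*(j + 2)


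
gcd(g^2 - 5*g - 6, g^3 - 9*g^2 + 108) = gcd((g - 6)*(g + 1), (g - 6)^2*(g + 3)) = g - 6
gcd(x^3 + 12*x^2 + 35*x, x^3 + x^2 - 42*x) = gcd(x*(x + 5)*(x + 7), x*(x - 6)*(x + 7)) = x^2 + 7*x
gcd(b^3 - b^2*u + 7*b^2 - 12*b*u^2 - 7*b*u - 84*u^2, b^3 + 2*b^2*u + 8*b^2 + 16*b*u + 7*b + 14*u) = b + 7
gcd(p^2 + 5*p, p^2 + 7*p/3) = p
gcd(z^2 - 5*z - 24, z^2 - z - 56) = z - 8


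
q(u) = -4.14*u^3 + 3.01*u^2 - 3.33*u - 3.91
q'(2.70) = -77.62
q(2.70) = -72.45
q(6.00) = -809.77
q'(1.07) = -11.11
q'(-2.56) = -100.14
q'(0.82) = -6.74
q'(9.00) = -955.17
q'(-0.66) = -12.71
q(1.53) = -16.79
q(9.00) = -2808.13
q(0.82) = -6.90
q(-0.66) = 0.79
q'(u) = -12.42*u^2 + 6.02*u - 3.33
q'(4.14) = -191.28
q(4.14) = -259.87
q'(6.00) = -414.33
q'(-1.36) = -34.49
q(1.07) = -9.10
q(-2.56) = 93.80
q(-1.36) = 16.60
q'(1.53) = -23.19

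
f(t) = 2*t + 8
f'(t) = 2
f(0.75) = 9.50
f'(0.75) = 2.00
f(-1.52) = 4.96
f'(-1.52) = 2.00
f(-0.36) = 7.28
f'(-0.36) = 2.00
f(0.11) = 8.22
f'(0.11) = 2.00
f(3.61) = 15.22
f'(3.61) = 2.00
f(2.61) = 13.22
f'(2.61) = 2.00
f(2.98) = 13.96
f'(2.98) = 2.00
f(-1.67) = 4.66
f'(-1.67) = 2.00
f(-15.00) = -22.00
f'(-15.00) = 2.00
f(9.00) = 26.00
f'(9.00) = 2.00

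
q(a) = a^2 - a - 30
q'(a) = 2*a - 1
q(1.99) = -28.03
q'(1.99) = 2.98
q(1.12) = -29.87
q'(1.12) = 1.24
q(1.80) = -28.56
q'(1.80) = 2.60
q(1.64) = -28.95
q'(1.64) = 2.28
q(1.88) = -28.35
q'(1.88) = 2.76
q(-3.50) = -14.25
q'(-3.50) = -8.00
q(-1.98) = -24.10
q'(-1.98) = -4.96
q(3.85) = -19.03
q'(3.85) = 6.70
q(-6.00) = 12.00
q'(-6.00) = -13.00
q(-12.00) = 126.00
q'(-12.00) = -25.00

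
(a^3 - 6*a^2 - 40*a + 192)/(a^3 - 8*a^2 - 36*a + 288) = (a - 4)/(a - 6)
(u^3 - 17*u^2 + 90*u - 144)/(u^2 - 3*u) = u - 14 + 48/u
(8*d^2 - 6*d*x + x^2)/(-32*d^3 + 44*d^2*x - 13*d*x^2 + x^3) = (-2*d + x)/(8*d^2 - 9*d*x + x^2)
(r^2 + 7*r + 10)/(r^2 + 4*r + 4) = (r + 5)/(r + 2)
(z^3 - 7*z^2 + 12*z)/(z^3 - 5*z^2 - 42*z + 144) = z*(z - 4)/(z^2 - 2*z - 48)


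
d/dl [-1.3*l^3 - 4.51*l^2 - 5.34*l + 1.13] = -3.9*l^2 - 9.02*l - 5.34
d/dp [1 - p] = -1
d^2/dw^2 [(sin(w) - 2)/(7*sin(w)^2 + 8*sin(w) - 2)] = (-49*sin(w)^5 + 448*sin(w)^4 + 350*sin(w)^3 - 364*sin(w)^2 - 560*sin(w) - 280)/(7*sin(w)^2 + 8*sin(w) - 2)^3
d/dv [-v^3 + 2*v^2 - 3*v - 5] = -3*v^2 + 4*v - 3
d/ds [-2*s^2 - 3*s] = -4*s - 3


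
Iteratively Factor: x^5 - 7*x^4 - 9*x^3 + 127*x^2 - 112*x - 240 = (x + 1)*(x^4 - 8*x^3 - x^2 + 128*x - 240) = (x - 3)*(x + 1)*(x^3 - 5*x^2 - 16*x + 80) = (x - 3)*(x + 1)*(x + 4)*(x^2 - 9*x + 20) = (x - 4)*(x - 3)*(x + 1)*(x + 4)*(x - 5)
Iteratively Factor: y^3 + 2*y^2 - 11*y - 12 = (y + 4)*(y^2 - 2*y - 3) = (y - 3)*(y + 4)*(y + 1)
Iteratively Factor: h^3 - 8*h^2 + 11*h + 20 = (h - 4)*(h^2 - 4*h - 5) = (h - 5)*(h - 4)*(h + 1)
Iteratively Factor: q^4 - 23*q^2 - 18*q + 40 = (q - 1)*(q^3 + q^2 - 22*q - 40) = (q - 1)*(q + 2)*(q^2 - q - 20) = (q - 5)*(q - 1)*(q + 2)*(q + 4)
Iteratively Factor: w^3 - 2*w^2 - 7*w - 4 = (w - 4)*(w^2 + 2*w + 1) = (w - 4)*(w + 1)*(w + 1)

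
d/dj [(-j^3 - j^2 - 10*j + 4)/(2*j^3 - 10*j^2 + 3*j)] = (12*j^4 + 34*j^3 - 127*j^2 + 80*j - 12)/(j^2*(4*j^4 - 40*j^3 + 112*j^2 - 60*j + 9))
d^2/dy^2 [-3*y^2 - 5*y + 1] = -6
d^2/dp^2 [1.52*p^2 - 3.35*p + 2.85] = 3.04000000000000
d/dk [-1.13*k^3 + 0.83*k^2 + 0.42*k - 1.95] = -3.39*k^2 + 1.66*k + 0.42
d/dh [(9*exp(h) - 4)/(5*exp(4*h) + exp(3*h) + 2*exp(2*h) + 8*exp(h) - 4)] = (-(9*exp(h) - 4)*(20*exp(3*h) + 3*exp(2*h) + 4*exp(h) + 8) + 45*exp(4*h) + 9*exp(3*h) + 18*exp(2*h) + 72*exp(h) - 36)*exp(h)/(5*exp(4*h) + exp(3*h) + 2*exp(2*h) + 8*exp(h) - 4)^2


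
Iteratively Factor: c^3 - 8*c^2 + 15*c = (c - 3)*(c^2 - 5*c) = c*(c - 3)*(c - 5)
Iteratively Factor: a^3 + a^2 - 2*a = (a)*(a^2 + a - 2) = a*(a - 1)*(a + 2)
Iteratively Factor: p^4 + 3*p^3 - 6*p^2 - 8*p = (p + 4)*(p^3 - p^2 - 2*p) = p*(p + 4)*(p^2 - p - 2) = p*(p + 1)*(p + 4)*(p - 2)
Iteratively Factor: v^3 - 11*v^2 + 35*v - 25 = (v - 5)*(v^2 - 6*v + 5) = (v - 5)^2*(v - 1)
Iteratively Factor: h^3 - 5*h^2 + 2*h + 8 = (h + 1)*(h^2 - 6*h + 8) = (h - 2)*(h + 1)*(h - 4)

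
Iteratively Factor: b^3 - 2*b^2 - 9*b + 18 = (b - 2)*(b^2 - 9) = (b - 2)*(b + 3)*(b - 3)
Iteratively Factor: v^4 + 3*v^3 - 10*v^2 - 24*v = (v + 2)*(v^3 + v^2 - 12*v) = (v + 2)*(v + 4)*(v^2 - 3*v) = (v - 3)*(v + 2)*(v + 4)*(v)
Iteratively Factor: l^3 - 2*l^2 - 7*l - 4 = (l + 1)*(l^2 - 3*l - 4) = (l - 4)*(l + 1)*(l + 1)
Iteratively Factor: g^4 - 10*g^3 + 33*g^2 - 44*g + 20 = (g - 2)*(g^3 - 8*g^2 + 17*g - 10) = (g - 2)*(g - 1)*(g^2 - 7*g + 10) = (g - 5)*(g - 2)*(g - 1)*(g - 2)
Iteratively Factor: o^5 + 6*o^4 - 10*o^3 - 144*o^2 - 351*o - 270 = (o + 3)*(o^4 + 3*o^3 - 19*o^2 - 87*o - 90) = (o - 5)*(o + 3)*(o^3 + 8*o^2 + 21*o + 18) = (o - 5)*(o + 2)*(o + 3)*(o^2 + 6*o + 9) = (o - 5)*(o + 2)*(o + 3)^2*(o + 3)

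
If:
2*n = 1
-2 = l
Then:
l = -2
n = 1/2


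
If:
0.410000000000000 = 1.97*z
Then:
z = 0.21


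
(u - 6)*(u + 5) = u^2 - u - 30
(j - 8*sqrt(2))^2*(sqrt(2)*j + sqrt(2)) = sqrt(2)*j^3 - 32*j^2 + sqrt(2)*j^2 - 32*j + 128*sqrt(2)*j + 128*sqrt(2)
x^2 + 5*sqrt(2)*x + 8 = (x + sqrt(2))*(x + 4*sqrt(2))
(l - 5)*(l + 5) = l^2 - 25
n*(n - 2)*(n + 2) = n^3 - 4*n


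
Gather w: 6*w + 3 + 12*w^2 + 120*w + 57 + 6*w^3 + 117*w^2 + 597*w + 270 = 6*w^3 + 129*w^2 + 723*w + 330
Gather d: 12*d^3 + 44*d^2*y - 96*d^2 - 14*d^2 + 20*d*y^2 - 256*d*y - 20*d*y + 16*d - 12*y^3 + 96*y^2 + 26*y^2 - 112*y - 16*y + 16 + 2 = 12*d^3 + d^2*(44*y - 110) + d*(20*y^2 - 276*y + 16) - 12*y^3 + 122*y^2 - 128*y + 18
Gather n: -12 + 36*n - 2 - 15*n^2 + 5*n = -15*n^2 + 41*n - 14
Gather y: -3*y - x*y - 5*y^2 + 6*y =-5*y^2 + y*(3 - x)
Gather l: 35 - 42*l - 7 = 28 - 42*l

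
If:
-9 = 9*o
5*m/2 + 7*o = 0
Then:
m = 14/5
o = -1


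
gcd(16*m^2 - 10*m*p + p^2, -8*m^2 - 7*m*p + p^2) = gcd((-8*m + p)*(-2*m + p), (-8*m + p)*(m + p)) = -8*m + p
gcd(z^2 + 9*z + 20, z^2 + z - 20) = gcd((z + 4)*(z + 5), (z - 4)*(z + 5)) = z + 5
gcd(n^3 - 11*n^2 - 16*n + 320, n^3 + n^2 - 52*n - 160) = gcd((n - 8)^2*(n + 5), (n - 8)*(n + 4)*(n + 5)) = n^2 - 3*n - 40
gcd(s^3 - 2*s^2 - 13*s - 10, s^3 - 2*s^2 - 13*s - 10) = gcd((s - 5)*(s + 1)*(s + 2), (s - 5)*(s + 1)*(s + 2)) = s^3 - 2*s^2 - 13*s - 10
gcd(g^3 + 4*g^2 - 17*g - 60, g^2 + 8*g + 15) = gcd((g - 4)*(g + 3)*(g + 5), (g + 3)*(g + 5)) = g^2 + 8*g + 15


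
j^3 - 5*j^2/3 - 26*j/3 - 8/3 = (j - 4)*(j + 1/3)*(j + 2)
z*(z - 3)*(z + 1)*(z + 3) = z^4 + z^3 - 9*z^2 - 9*z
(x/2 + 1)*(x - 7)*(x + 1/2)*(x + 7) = x^4/2 + 5*x^3/4 - 24*x^2 - 245*x/4 - 49/2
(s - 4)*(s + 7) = s^2 + 3*s - 28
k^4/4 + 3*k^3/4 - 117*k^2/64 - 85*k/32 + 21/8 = (k/4 + 1)*(k - 2)*(k - 3/4)*(k + 7/4)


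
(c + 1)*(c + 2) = c^2 + 3*c + 2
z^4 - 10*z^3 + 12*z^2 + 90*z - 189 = (z - 7)*(z - 3)^2*(z + 3)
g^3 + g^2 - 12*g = g*(g - 3)*(g + 4)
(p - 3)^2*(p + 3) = p^3 - 3*p^2 - 9*p + 27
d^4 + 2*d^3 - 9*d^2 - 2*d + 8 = (d - 2)*(d - 1)*(d + 1)*(d + 4)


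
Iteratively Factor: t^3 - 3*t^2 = (t - 3)*(t^2) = t*(t - 3)*(t)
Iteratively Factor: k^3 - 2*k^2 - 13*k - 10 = (k + 2)*(k^2 - 4*k - 5) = (k + 1)*(k + 2)*(k - 5)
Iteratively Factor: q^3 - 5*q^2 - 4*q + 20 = (q - 2)*(q^2 - 3*q - 10) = (q - 2)*(q + 2)*(q - 5)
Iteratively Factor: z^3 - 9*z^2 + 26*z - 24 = (z - 4)*(z^2 - 5*z + 6) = (z - 4)*(z - 2)*(z - 3)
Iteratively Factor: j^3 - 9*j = (j - 3)*(j^2 + 3*j) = (j - 3)*(j + 3)*(j)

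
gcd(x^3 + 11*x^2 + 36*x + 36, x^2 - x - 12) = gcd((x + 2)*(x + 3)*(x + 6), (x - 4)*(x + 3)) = x + 3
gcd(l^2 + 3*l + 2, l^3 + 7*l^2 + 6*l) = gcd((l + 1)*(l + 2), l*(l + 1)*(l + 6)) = l + 1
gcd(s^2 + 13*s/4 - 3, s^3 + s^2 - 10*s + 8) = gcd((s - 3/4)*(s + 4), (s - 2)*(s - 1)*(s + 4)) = s + 4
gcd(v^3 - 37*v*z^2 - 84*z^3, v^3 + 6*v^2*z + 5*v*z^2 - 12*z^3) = v^2 + 7*v*z + 12*z^2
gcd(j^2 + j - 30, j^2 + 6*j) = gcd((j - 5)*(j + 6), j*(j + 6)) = j + 6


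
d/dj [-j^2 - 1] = -2*j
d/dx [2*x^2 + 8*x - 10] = 4*x + 8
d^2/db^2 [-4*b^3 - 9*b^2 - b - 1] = -24*b - 18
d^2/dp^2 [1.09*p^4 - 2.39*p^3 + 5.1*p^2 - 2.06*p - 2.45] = 13.08*p^2 - 14.34*p + 10.2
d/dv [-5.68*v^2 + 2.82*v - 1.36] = 2.82 - 11.36*v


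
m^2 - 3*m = m*(m - 3)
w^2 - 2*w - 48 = (w - 8)*(w + 6)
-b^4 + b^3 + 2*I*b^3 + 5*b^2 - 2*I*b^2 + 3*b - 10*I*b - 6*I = (b - 3)*(b - 2*I)*(-I*b - I)^2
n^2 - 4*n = n*(n - 4)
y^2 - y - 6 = (y - 3)*(y + 2)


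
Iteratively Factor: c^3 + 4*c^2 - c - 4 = (c + 1)*(c^2 + 3*c - 4) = (c - 1)*(c + 1)*(c + 4)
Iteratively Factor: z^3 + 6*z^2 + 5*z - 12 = (z + 3)*(z^2 + 3*z - 4) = (z - 1)*(z + 3)*(z + 4)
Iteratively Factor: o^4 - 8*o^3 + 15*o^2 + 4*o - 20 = (o - 2)*(o^3 - 6*o^2 + 3*o + 10) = (o - 2)*(o + 1)*(o^2 - 7*o + 10) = (o - 5)*(o - 2)*(o + 1)*(o - 2)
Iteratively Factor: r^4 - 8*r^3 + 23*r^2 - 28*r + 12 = (r - 2)*(r^3 - 6*r^2 + 11*r - 6) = (r - 2)^2*(r^2 - 4*r + 3) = (r - 2)^2*(r - 1)*(r - 3)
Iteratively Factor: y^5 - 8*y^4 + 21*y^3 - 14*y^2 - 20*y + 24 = (y - 3)*(y^4 - 5*y^3 + 6*y^2 + 4*y - 8) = (y - 3)*(y + 1)*(y^3 - 6*y^2 + 12*y - 8) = (y - 3)*(y - 2)*(y + 1)*(y^2 - 4*y + 4) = (y - 3)*(y - 2)^2*(y + 1)*(y - 2)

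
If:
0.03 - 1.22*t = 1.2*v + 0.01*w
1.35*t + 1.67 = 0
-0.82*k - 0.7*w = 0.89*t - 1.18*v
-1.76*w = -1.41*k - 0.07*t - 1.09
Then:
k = 1.59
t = -1.24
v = 1.27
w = 1.84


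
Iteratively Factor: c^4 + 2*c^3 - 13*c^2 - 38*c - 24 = (c + 3)*(c^3 - c^2 - 10*c - 8) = (c - 4)*(c + 3)*(c^2 + 3*c + 2) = (c - 4)*(c + 2)*(c + 3)*(c + 1)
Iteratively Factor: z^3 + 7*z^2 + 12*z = (z)*(z^2 + 7*z + 12) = z*(z + 3)*(z + 4)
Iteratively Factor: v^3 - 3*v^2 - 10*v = (v - 5)*(v^2 + 2*v) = v*(v - 5)*(v + 2)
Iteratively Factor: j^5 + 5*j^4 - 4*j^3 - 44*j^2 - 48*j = (j - 3)*(j^4 + 8*j^3 + 20*j^2 + 16*j) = (j - 3)*(j + 2)*(j^3 + 6*j^2 + 8*j) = (j - 3)*(j + 2)^2*(j^2 + 4*j) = (j - 3)*(j + 2)^2*(j + 4)*(j)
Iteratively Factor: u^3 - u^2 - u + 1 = (u + 1)*(u^2 - 2*u + 1) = (u - 1)*(u + 1)*(u - 1)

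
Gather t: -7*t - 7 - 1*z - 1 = -7*t - z - 8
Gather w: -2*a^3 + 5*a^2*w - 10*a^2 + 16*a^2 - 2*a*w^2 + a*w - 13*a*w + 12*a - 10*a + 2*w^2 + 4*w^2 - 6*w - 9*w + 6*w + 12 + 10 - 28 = -2*a^3 + 6*a^2 + 2*a + w^2*(6 - 2*a) + w*(5*a^2 - 12*a - 9) - 6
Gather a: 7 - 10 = -3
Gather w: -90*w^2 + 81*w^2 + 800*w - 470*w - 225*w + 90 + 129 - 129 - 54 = -9*w^2 + 105*w + 36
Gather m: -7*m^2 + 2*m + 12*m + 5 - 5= -7*m^2 + 14*m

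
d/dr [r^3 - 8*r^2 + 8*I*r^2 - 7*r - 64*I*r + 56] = 3*r^2 + 16*r*(-1 + I) - 7 - 64*I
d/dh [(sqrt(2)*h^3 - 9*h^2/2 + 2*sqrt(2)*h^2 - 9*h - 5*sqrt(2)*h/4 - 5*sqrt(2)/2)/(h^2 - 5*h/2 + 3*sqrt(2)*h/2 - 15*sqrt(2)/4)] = (8*sqrt(2)*h^4 - 40*sqrt(2)*h^3 + 48*h^3 - 84*sqrt(2)*h^2 + 30*h^2 - 240*h + 310*sqrt(2)*h + 135 + 220*sqrt(2))/(8*h^4 - 40*h^3 + 24*sqrt(2)*h^3 - 120*sqrt(2)*h^2 + 86*h^2 - 180*h + 150*sqrt(2)*h + 225)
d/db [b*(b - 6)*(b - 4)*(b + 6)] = 4*b^3 - 12*b^2 - 72*b + 144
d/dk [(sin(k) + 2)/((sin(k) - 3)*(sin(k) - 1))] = (-4*sin(k) + cos(k)^2 + 10)*cos(k)/((sin(k) - 3)^2*(sin(k) - 1)^2)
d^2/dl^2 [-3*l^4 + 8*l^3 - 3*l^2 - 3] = -36*l^2 + 48*l - 6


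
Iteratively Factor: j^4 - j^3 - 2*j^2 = (j)*(j^3 - j^2 - 2*j) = j*(j - 2)*(j^2 + j) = j*(j - 2)*(j + 1)*(j)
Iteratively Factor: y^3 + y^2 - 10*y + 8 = (y + 4)*(y^2 - 3*y + 2) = (y - 2)*(y + 4)*(y - 1)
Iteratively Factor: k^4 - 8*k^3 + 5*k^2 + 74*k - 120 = (k - 2)*(k^3 - 6*k^2 - 7*k + 60) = (k - 2)*(k + 3)*(k^2 - 9*k + 20) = (k - 4)*(k - 2)*(k + 3)*(k - 5)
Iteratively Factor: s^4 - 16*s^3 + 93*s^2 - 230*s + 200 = (s - 5)*(s^3 - 11*s^2 + 38*s - 40) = (s - 5)^2*(s^2 - 6*s + 8) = (s - 5)^2*(s - 4)*(s - 2)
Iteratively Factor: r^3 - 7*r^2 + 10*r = (r - 5)*(r^2 - 2*r) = r*(r - 5)*(r - 2)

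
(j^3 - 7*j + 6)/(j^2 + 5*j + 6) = (j^2 - 3*j + 2)/(j + 2)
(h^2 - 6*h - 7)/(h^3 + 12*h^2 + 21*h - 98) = (h^2 - 6*h - 7)/(h^3 + 12*h^2 + 21*h - 98)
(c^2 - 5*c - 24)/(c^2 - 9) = (c - 8)/(c - 3)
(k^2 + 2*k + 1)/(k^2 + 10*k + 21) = (k^2 + 2*k + 1)/(k^2 + 10*k + 21)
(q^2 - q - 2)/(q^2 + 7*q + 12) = (q^2 - q - 2)/(q^2 + 7*q + 12)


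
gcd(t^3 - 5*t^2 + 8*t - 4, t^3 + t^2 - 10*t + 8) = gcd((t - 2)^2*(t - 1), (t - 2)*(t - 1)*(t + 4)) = t^2 - 3*t + 2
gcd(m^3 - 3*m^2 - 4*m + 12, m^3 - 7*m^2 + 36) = m^2 - m - 6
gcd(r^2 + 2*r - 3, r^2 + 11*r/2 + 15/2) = r + 3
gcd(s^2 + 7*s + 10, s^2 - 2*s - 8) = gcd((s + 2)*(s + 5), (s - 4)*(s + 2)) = s + 2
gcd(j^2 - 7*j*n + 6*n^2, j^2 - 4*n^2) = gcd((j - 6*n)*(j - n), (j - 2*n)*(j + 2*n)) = 1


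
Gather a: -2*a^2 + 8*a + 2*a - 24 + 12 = -2*a^2 + 10*a - 12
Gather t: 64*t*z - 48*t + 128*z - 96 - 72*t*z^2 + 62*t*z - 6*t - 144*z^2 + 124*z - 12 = t*(-72*z^2 + 126*z - 54) - 144*z^2 + 252*z - 108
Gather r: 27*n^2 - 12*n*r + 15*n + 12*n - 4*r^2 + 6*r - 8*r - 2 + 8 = 27*n^2 + 27*n - 4*r^2 + r*(-12*n - 2) + 6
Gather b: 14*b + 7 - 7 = 14*b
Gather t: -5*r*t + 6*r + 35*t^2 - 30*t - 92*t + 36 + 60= 6*r + 35*t^2 + t*(-5*r - 122) + 96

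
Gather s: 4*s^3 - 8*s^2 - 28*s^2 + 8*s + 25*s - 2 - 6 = 4*s^3 - 36*s^2 + 33*s - 8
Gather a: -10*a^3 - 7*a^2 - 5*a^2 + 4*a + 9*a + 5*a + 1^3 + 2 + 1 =-10*a^3 - 12*a^2 + 18*a + 4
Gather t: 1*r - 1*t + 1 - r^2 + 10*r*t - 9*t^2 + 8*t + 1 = -r^2 + r - 9*t^2 + t*(10*r + 7) + 2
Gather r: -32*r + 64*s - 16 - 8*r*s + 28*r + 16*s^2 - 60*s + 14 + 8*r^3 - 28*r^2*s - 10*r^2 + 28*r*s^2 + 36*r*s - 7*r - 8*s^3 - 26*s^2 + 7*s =8*r^3 + r^2*(-28*s - 10) + r*(28*s^2 + 28*s - 11) - 8*s^3 - 10*s^2 + 11*s - 2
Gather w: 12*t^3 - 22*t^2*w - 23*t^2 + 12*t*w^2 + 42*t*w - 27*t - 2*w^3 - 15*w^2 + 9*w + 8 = 12*t^3 - 23*t^2 - 27*t - 2*w^3 + w^2*(12*t - 15) + w*(-22*t^2 + 42*t + 9) + 8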